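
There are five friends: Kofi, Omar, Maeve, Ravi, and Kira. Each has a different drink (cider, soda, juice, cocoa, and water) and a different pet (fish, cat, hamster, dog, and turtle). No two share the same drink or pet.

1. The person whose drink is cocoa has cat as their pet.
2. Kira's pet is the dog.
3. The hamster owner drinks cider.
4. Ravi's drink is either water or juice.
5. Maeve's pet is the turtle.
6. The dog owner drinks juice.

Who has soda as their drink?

With clues 1–4, Ravi is impossible for the one with drink soda.
With clues 1–5, Kofi and Omar are impossible for the one with drink soda.
With clues 1–6, Kira is impossible for the one with drink soda.
That leaves Maeve.

Maeve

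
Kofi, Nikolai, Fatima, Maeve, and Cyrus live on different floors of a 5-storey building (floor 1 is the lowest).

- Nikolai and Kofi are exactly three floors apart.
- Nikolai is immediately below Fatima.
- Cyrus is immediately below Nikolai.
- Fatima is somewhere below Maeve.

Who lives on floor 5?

With clues 1–2, Nikolai is ruled out for floor 5.
With clues 1–3, Cyrus and Maeve are ruled out for floor 5.
With clues 1–4, Fatima is ruled out for floor 5.
So floor 5 is Kofi.

Kofi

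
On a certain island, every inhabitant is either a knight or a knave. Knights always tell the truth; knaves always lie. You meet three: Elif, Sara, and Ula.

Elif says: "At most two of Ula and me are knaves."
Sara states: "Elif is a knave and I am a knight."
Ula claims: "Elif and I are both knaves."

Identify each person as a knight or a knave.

Elif: knight, Sara: knave, Ula: knave

Regardless of anyone's role, Elif's statement is true, so Elif is a knight.
With that fixed, Sara's statement is false, so Sara is a knave.
With that fixed, Ula's statement is false, so Ula is a knave.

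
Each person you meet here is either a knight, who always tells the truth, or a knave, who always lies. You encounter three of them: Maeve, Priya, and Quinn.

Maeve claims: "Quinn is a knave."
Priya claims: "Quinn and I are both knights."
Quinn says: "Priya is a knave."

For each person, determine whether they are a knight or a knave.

Maeve: knave, Priya: knave, Quinn: knight

Consider Maeve. Suppose Maeve is a knight.
Then no assignment of the remaining roles makes every statement match its speaker's type — contradiction.
So Maeve is a knave.
Consider Priya. Suppose Priya is a knight.
Then no assignment of the remaining roles makes every statement match its speaker's type — contradiction.
So Priya is a knave.
With that fixed, Quinn's statement is true, so Quinn is a knight.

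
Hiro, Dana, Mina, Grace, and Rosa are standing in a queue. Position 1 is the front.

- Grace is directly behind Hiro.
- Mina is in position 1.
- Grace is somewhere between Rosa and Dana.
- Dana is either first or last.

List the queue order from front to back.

Mina, Rosa, Hiro, Grace, Dana

From clue 1: Hiro is in {1,2,3,4}.
From clues 1–2: Mina → position 1.
From clues 1–3: Hiro → position 3, Grace → position 4.
From clues 1–4: Rosa → position 2, Dana → position 5.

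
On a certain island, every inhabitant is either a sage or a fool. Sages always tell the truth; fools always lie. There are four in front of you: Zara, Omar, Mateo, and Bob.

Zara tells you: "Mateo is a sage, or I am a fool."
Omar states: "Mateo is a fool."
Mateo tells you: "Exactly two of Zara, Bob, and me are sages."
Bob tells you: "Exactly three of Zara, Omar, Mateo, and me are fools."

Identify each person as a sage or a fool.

Consider Zara. Suppose Zara is a fool.
Then Zara's own statement would have to be false, but it can't be — contradiction.
So Zara is a sage.
Consider Omar. Suppose Omar is a sage.
Then no assignment of the remaining roles makes every statement match its speaker's type — contradiction.
So Omar is a fool.
Consider Mateo. Suppose Mateo is a fool.
Then Zara's statement comes out false, contradicting Zara being a sage.
So Mateo is a sage.
With that fixed, Bob's statement is false, so Bob is a fool.

Zara: sage, Omar: fool, Mateo: sage, Bob: fool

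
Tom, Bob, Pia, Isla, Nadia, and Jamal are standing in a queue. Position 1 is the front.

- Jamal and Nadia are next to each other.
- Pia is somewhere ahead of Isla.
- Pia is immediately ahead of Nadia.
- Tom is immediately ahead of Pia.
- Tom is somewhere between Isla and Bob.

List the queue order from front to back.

From clues 1–2: Pia is in {1,2,3,4,5}.
From clues 1–3: Pia is in {1,2,3}.
From clues 1–4: Tom is in {1,2}.
From clues 1–5: Bob → position 1, Tom → position 2, Pia → position 3, Nadia → position 4, Jamal → position 5, Isla → position 6.

Bob, Tom, Pia, Nadia, Jamal, Isla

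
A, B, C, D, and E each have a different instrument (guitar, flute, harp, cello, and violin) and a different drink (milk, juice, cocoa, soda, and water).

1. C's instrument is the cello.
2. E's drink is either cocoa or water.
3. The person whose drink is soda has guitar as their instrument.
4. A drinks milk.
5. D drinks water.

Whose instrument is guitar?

B

Clue 1 rules out C for the one with instrument guitar.
With clues 1–3, E is impossible for the one with instrument guitar.
With clues 1–4, A is impossible for the one with instrument guitar.
With clues 1–5, D is impossible for the one with instrument guitar.
That leaves B.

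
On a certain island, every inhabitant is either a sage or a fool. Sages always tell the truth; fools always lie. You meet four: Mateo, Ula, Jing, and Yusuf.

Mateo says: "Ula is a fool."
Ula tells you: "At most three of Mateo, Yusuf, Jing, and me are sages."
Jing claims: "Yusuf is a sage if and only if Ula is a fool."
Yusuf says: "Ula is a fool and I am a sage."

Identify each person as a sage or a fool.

Mateo: fool, Ula: sage, Jing: sage, Yusuf: fool

Consider Mateo. Suppose Mateo is a sage.
Then no assignment of the remaining roles makes every statement match its speaker's type — contradiction.
So Mateo is a fool.
With that fixed, Ula's statement is true, so Ula is a sage.
With that fixed, Yusuf's statement is false, so Yusuf is a fool.
With that fixed, Jing's statement is true, so Jing is a sage.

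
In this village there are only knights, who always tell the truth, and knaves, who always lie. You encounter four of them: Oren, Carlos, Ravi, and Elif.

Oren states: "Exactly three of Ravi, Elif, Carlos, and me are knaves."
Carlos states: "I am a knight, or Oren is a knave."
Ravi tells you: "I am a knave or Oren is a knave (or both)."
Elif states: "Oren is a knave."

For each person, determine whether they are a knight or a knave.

Consider Oren. Suppose Oren is a knight.
Then whichever role Ravi has, Ravi's statement has the wrong truth value — contradiction.
So Oren is a knave.
With that fixed, Carlos's statement is true, so Carlos is a knight.
With that fixed, Ravi's statement is true, so Ravi is a knight.
With that fixed, Elif's statement is true, so Elif is a knight.

Oren: knave, Carlos: knight, Ravi: knight, Elif: knight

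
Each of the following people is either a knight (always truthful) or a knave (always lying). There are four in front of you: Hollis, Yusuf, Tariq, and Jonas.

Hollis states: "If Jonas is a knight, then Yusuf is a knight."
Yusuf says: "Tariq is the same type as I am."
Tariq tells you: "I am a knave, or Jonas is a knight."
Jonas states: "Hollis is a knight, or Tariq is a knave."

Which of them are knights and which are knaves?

Consider Hollis. Suppose Hollis is a knave.
Then no assignment of the remaining roles makes every statement match its speaker's type — contradiction.
So Hollis is a knight.
With that fixed, Jonas's statement is true, so Jonas is a knight.
With that fixed, Tariq's statement is true, so Tariq is a knight.
Consider Yusuf. Suppose Yusuf is a knave.
Then Hollis's statement comes out false, contradicting Hollis being a knight.
So Yusuf is a knight.

Hollis: knight, Yusuf: knight, Tariq: knight, Jonas: knight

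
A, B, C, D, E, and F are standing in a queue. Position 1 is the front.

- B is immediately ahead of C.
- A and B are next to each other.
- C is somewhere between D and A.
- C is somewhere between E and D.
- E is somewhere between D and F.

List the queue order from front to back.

F, E, A, B, C, D

From clue 1: B is in {1,2,3,4,5}.
From clues 1–2: A is in {1,2,3,4}.
From clues 1–3: A is in {1,2,3}.
From clues 1–4: A is in {2,3}.
From clues 1–5: F → position 1, E → position 2, A → position 3, B → position 4, C → position 5, D → position 6.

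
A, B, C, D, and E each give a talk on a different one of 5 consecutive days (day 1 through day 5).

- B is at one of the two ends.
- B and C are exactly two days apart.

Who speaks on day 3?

C

With clue 1, B is ruled out for day 3.
With clues 1–2, A, D, and E are ruled out for day 3.
So day 3 is C.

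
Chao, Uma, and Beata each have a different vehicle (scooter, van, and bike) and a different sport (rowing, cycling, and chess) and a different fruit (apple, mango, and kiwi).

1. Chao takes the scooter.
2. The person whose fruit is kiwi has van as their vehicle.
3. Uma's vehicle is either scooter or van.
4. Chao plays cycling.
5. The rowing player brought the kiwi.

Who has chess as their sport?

Beata

With clues 1–4, Chao is impossible for the one with sport chess.
With clues 1–5, Uma is impossible for the one with sport chess.
That leaves Beata.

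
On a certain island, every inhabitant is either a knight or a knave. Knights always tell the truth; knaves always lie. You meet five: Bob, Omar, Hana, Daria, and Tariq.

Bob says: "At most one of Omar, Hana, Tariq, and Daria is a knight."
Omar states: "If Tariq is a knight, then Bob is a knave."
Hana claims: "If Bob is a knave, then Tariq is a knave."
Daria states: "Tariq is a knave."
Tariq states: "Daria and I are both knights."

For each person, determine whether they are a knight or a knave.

Consider Bob. Suppose Bob is a knight.
Then no assignment of the remaining roles makes every statement match its speaker's type — contradiction.
So Bob is a knave.
With that fixed, Omar's statement is true, so Omar is a knight.
Consider Hana. Suppose Hana is a knave.
Then no assignment of the remaining roles makes every statement match its speaker's type — contradiction.
So Hana is a knight.
Consider Daria. Suppose Daria is a knave.
Then no assignment of the remaining roles makes every statement match its speaker's type — contradiction.
So Daria is a knight.
Consider Tariq. Suppose Tariq is a knight.
Then Hana's statement comes out false, contradicting Hana being a knight.
So Tariq is a knave.

Bob: knave, Omar: knight, Hana: knight, Daria: knight, Tariq: knave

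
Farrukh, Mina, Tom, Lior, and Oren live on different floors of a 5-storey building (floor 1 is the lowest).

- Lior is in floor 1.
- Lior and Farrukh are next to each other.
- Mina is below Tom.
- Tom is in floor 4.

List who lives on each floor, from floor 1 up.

Lior, Farrukh, Mina, Tom, Oren

From clue 1: Lior → floor 1.
From clues 1–2: Farrukh → floor 2.
From clues 1–3: Mina is in {3,4}.
From clues 1–4: Mina → floor 3, Tom → floor 4, Oren → floor 5.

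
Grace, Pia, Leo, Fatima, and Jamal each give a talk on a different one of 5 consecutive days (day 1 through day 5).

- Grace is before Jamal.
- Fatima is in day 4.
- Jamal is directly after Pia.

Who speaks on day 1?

Grace

With clue 1, Jamal is ruled out for day 1.
With clues 1–2, Fatima is ruled out for day 1.
With clues 1–3, Leo and Pia are ruled out for day 1.
So day 1 is Grace.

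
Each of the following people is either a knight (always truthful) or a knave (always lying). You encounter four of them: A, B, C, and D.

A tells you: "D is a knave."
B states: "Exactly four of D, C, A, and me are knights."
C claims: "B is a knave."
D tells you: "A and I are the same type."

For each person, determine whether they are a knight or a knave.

A: knight, B: knave, C: knight, D: knave

Consider A. Suppose A is a knave.
Then whichever role D has, D's statement has the wrong truth value — contradiction.
So A is a knight.
Consider B. Suppose B is a knight.
Then no assignment of the remaining roles makes every statement match its speaker's type — contradiction.
So B is a knave.
With that fixed, C's statement is true, so C is a knight.
Consider D. Suppose D is a knight.
Then A's statement comes out false, contradicting A being a knight.
So D is a knave.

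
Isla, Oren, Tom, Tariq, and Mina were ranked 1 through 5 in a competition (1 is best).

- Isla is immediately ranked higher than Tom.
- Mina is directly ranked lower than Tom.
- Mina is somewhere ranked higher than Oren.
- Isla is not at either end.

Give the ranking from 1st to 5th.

From clue 1: Isla is in {1,2,3,4}.
From clues 1–2: Isla is in {1,2,3}.
From clues 1–3: Isla is in {1,2}.
From clues 1–4: Tariq → rank 1, Isla → rank 2, Tom → rank 3, Mina → rank 4, Oren → rank 5.

Tariq, Isla, Tom, Mina, Oren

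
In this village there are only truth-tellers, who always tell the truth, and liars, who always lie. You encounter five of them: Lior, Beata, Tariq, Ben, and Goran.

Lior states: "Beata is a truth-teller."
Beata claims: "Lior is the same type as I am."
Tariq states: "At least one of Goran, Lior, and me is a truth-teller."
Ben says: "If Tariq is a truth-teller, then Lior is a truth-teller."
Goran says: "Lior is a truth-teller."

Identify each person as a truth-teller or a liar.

Consider Lior. Suppose Lior is a liar.
Then whichever role Beata has, Beata's statement has the wrong truth value — contradiction.
So Lior is a truth-teller.
With that fixed, Tariq's statement is true, so Tariq is a truth-teller.
With that fixed, Ben's statement is true, so Ben is a truth-teller.
With that fixed, Goran's statement is true, so Goran is a truth-teller.
Consider Beata. Suppose Beata is a liar.
Then Lior's statement comes out false, contradicting Lior being a truth-teller.
So Beata is a truth-teller.

Lior: truth-teller, Beata: truth-teller, Tariq: truth-teller, Ben: truth-teller, Goran: truth-teller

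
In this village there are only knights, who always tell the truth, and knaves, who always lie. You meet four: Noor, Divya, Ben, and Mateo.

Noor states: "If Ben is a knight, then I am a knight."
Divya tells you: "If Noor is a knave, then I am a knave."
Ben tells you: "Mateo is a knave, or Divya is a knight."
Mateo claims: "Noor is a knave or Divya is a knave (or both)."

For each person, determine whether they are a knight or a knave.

Consider Noor. Suppose Noor is a knave.
Then whichever role Divya has, Divya's statement has the wrong truth value — contradiction.
So Noor is a knight.
With that fixed, Divya's statement is true, so Divya is a knight.
With that fixed, Ben's statement is true, so Ben is a knight.
With that fixed, Mateo's statement is false, so Mateo is a knave.

Noor: knight, Divya: knight, Ben: knight, Mateo: knave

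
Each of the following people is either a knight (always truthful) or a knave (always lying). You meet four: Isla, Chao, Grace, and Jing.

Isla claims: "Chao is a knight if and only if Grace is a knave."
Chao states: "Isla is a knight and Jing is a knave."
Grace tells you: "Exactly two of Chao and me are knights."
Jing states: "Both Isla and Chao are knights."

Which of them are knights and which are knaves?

Consider Isla. Suppose Isla is a knight.
Then no assignment of the remaining roles makes every statement match its speaker's type — contradiction.
So Isla is a knave.
With that fixed, Chao's statement is false, so Chao is a knave.
With that fixed, Grace's statement is false, so Grace is a knave.
With that fixed, Jing's statement is false, so Jing is a knave.

Isla: knave, Chao: knave, Grace: knave, Jing: knave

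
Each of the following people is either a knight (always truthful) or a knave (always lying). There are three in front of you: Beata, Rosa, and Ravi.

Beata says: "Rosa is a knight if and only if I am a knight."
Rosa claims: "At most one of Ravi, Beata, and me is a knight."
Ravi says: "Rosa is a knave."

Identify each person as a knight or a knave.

Beata: knave, Rosa: knight, Ravi: knave

Consider Beata. Suppose Beata is a knight.
Then no assignment of the remaining roles makes every statement match its speaker's type — contradiction.
So Beata is a knave.
Consider Rosa. Suppose Rosa is a knave.
Then Beata's statement comes out true, contradicting Beata being a knave.
So Rosa is a knight.
With that fixed, Ravi's statement is false, so Ravi is a knave.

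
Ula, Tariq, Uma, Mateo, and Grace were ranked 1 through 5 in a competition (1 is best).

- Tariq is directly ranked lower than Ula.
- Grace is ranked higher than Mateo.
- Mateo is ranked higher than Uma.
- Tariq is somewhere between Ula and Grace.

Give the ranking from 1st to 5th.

Ula, Tariq, Grace, Mateo, Uma

From clue 1: Ula is in {1,2,3,4}.
From clues 1–3: Uma is in {3,5}.
From clues 1–4: Ula → rank 1, Tariq → rank 2, Grace → rank 3, Mateo → rank 4, Uma → rank 5.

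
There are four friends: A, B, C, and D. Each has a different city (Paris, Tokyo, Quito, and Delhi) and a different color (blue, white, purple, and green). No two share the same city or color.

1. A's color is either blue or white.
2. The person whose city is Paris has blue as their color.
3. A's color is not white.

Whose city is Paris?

With clues 1–3, B, C, and D are impossible for the one with city Paris.
That leaves A.

A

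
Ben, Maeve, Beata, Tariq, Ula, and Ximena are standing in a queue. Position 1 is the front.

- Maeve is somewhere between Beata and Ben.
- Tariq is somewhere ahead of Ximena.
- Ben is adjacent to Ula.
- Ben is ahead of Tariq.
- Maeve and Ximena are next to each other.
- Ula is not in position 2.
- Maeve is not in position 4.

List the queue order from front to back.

From clue 1: Maeve is in {2,3,4,5}.
From clues 1–4: Tariq is in {3,4,5}.
From clues 1–5: Tariq → position 3, Beata → position 6.
From clues 1–6: Ula → position 1, Ben → position 2.
From clues 1–7: Ximena → position 4, Maeve → position 5.

Ula, Ben, Tariq, Ximena, Maeve, Beata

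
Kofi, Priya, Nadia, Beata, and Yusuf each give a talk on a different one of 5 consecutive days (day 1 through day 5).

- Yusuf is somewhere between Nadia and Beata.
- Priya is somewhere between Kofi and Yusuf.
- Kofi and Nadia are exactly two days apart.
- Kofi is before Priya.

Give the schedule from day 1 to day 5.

Kofi, Priya, Nadia, Yusuf, Beata

From clue 1: Yusuf is in {2,3,4}.
From clues 1–2: Yusuf is in {2,4}.
From clues 1–3: Nadia → day 3.
From clues 1–4: Kofi → day 1, Priya → day 2, Yusuf → day 4, Beata → day 5.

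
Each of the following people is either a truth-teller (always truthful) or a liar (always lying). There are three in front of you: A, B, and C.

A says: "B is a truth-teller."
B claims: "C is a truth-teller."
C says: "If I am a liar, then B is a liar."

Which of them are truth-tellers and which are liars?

Consider A. Suppose A is a liar.
Then no assignment of the remaining roles makes every statement match its speaker's type — contradiction.
So A is a truth-teller.
Consider B. Suppose B is a liar.
Then A's statement comes out false, contradicting A being a truth-teller.
So B is a truth-teller.
Consider C. Suppose C is a liar.
Then B's statement comes out false, contradicting B being a truth-teller.
So C is a truth-teller.

A: truth-teller, B: truth-teller, C: truth-teller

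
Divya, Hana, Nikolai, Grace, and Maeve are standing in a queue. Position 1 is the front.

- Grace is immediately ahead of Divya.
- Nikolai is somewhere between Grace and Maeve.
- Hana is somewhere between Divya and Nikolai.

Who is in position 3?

Hana

With clues 1–2, Maeve is ruled out for position 3.
With clues 1–3, Divya, Grace, and Nikolai are ruled out for position 3.
So position 3 is Hana.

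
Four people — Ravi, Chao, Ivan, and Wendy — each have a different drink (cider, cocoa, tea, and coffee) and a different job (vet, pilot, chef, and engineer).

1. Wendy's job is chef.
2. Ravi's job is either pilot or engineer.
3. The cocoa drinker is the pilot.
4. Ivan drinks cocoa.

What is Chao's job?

vet

Clue 1 rules out chef for Chao's job.
With clues 1–4, engineer and pilot are impossible for Chao's job.
That leaves vet.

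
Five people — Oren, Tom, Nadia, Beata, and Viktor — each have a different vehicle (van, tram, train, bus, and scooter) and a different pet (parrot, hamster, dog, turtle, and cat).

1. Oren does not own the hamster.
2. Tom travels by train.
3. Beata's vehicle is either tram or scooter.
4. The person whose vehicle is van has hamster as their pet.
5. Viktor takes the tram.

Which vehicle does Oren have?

With clues 1–2, train is impossible for Oren's vehicle.
With clues 1–4, van is impossible for Oren's vehicle.
With clues 1–5, scooter and tram are impossible for Oren's vehicle.
That leaves bus.

bus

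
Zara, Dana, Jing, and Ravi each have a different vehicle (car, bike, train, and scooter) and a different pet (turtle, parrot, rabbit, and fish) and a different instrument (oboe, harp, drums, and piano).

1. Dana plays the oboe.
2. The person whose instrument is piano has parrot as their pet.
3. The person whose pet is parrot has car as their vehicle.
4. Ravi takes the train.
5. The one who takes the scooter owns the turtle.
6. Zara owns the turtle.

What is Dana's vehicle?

With clues 1–3, car is impossible for Dana's vehicle.
With clues 1–4, train is impossible for Dana's vehicle.
With clues 1–6, scooter is impossible for Dana's vehicle.
That leaves bike.

bike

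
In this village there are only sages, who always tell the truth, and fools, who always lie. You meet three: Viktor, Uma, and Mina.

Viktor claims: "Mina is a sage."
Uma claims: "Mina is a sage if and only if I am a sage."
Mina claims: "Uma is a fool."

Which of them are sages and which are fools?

Viktor: sage, Uma: fool, Mina: sage

Consider Viktor. Suppose Viktor is a fool.
Then no assignment of the remaining roles makes every statement match its speaker's type — contradiction.
So Viktor is a sage.
Consider Uma. Suppose Uma is a sage.
Then no assignment of the remaining roles makes every statement match its speaker's type — contradiction.
So Uma is a fool.
With that fixed, Mina's statement is true, so Mina is a sage.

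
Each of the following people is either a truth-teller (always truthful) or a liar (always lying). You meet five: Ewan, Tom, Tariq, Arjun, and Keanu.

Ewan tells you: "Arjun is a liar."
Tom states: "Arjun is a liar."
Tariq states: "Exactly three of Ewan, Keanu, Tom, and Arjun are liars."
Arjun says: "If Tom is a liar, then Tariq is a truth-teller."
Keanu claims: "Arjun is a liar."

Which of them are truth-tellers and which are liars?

Ewan: liar, Tom: liar, Tariq: truth-teller, Arjun: truth-teller, Keanu: liar

Consider Ewan. Suppose Ewan is a truth-teller.
Then no assignment of the remaining roles makes every statement match its speaker's type — contradiction.
So Ewan is a liar.
Consider Tom. Suppose Tom is a truth-teller.
Then no assignment of the remaining roles makes every statement match its speaker's type — contradiction.
So Tom is a liar.
Consider Tariq. Suppose Tariq is a liar.
Then no assignment of the remaining roles makes every statement match its speaker's type — contradiction.
So Tariq is a truth-teller.
With that fixed, Arjun's statement is true, so Arjun is a truth-teller.
With that fixed, Keanu's statement is false, so Keanu is a liar.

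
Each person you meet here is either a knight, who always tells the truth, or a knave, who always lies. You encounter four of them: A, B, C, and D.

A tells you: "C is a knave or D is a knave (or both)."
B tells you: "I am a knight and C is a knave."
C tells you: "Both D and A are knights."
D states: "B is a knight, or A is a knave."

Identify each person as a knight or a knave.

Consider A. Suppose A is a knave.
Then no assignment of the remaining roles makes every statement match its speaker's type — contradiction.
So A is a knight.
Consider B. Suppose B is a knight.
Then no assignment of the remaining roles makes every statement match its speaker's type — contradiction.
So B is a knave.
With that fixed, D's statement is false, so D is a knave.
With that fixed, C's statement is false, so C is a knave.

A: knight, B: knave, C: knave, D: knave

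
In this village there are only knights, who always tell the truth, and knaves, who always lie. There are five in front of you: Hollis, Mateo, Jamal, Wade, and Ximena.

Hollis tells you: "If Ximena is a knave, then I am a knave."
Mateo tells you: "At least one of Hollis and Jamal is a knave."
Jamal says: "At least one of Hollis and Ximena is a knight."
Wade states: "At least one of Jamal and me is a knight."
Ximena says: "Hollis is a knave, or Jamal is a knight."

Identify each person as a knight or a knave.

Hollis: knight, Mateo: knave, Jamal: knight, Wade: knight, Ximena: knight

Consider Hollis. Suppose Hollis is a knave.
Then Hollis's own statement would have to be false, but it can't be — contradiction.
So Hollis is a knight.
With that fixed, Jamal's statement is true, so Jamal is a knight.
With that fixed, Wade's statement is true, so Wade is a knight.
With that fixed, Ximena's statement is true, so Ximena is a knight.
With that fixed, Mateo's statement is false, so Mateo is a knave.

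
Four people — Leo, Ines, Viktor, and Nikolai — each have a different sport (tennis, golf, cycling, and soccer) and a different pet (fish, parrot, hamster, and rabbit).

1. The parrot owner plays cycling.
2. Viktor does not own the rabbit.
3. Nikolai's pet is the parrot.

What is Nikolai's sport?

cycling

With clues 1–3, golf, soccer, and tennis are impossible for Nikolai's sport.
That leaves cycling.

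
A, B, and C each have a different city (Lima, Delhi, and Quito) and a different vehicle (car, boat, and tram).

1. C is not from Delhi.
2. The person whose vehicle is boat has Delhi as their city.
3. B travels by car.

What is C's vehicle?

tram

With clues 1–2, boat is impossible for C's vehicle.
With clues 1–3, car is impossible for C's vehicle.
That leaves tram.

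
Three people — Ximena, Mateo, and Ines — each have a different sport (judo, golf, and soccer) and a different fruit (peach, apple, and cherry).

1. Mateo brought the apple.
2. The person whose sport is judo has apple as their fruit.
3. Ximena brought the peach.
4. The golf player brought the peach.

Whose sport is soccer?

With clues 1–2, Mateo is impossible for the one with sport soccer.
With clues 1–4, Ximena is impossible for the one with sport soccer.
That leaves Ines.

Ines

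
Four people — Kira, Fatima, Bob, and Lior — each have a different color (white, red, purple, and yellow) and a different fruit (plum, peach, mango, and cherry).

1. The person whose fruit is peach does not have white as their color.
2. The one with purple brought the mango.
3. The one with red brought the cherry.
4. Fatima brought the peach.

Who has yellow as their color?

With clues 1–4, Bob, Kira, and Lior are impossible for the one with color yellow.
That leaves Fatima.

Fatima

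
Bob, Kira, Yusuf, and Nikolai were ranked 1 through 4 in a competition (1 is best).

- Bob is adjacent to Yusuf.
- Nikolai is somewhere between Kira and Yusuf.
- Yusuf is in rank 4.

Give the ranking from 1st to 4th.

From clues 1–2: Kira is in {1,4}.
From clues 1–3: Kira → rank 1, Nikolai → rank 2, Bob → rank 3, Yusuf → rank 4.

Kira, Nikolai, Bob, Yusuf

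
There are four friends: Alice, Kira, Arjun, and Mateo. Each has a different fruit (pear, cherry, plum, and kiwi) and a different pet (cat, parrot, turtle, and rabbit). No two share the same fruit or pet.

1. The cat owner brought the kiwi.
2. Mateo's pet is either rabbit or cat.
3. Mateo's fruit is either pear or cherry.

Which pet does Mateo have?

With clues 1–2, parrot and turtle are impossible for Mateo's pet.
With clues 1–3, cat is impossible for Mateo's pet.
That leaves rabbit.

rabbit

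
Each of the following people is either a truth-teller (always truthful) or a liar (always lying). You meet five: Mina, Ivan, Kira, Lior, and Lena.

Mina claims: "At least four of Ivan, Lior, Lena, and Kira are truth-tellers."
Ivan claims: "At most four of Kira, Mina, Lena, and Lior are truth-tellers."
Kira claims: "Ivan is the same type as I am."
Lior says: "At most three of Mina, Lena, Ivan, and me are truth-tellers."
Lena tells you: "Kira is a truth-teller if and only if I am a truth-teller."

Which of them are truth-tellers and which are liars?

Mina: liar, Ivan: truth-teller, Kira: truth-teller, Lior: truth-teller, Lena: liar

Regardless of anyone's role, Ivan's statement is true, so Ivan is a truth-teller.
Consider Mina. Suppose Mina is a truth-teller.
Then no assignment of the remaining roles makes every statement match its speaker's type — contradiction.
So Mina is a liar.
With that fixed, Lior's statement is true, so Lior is a truth-teller.
Consider Kira. Suppose Kira is a liar.
Then whichever role Lena has, Lena's statement has the wrong truth value — contradiction.
So Kira is a truth-teller.
Consider Lena. Suppose Lena is a truth-teller.
Then Mina's statement comes out true, contradicting Mina being a liar.
So Lena is a liar.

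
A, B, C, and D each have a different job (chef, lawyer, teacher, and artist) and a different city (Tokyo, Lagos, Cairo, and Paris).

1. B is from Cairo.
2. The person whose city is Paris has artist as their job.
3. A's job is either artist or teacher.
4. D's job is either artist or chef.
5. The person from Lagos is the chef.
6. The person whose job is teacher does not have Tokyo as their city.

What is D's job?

chef

With clues 1–4, lawyer and teacher are impossible for D's job.
With clues 1–6, artist is impossible for D's job.
That leaves chef.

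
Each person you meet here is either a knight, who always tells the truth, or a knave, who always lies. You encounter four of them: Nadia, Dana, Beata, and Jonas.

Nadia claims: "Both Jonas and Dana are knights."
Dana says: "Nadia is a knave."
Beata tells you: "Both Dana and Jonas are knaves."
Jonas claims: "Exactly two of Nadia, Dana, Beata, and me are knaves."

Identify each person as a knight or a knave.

Nadia: knave, Dana: knight, Beata: knave, Jonas: knave

Consider Nadia. Suppose Nadia is a knight.
Then no assignment of the remaining roles makes every statement match its speaker's type — contradiction.
So Nadia is a knave.
With that fixed, Dana's statement is true, so Dana is a knight.
With that fixed, Beata's statement is false, so Beata is a knave.
Consider Jonas. Suppose Jonas is a knight.
Then Nadia's statement comes out true, contradicting Nadia being a knave.
So Jonas is a knave.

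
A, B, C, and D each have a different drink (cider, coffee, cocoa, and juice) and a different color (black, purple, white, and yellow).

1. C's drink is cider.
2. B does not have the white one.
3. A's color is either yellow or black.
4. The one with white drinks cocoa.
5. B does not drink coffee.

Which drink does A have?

coffee

Clue 1 rules out cider for A's drink.
With clues 1–4, cocoa is impossible for A's drink.
With clues 1–5, juice is impossible for A's drink.
That leaves coffee.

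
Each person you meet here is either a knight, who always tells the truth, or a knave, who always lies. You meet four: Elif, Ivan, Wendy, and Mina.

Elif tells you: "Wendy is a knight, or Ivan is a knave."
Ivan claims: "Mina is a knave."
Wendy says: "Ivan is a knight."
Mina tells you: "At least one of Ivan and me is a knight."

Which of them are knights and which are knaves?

Elif: knight, Ivan: knave, Wendy: knave, Mina: knight

Consider Elif. Suppose Elif is a knave.
Then no assignment of the remaining roles makes every statement match its speaker's type — contradiction.
So Elif is a knight.
Consider Ivan. Suppose Ivan is a knight.
Then no assignment of the remaining roles makes every statement match its speaker's type — contradiction.
So Ivan is a knave.
With that fixed, Wendy's statement is false, so Wendy is a knave.
Consider Mina. Suppose Mina is a knave.
Then Ivan's statement comes out true, contradicting Ivan being a knave.
So Mina is a knight.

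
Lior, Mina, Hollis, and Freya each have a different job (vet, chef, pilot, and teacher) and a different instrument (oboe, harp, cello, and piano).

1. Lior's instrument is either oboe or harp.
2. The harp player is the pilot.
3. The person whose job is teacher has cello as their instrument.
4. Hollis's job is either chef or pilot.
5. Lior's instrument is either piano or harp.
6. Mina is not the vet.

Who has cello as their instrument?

Clue 1 rules out Lior for the one with instrument cello.
With clues 1–4, Hollis is impossible for the one with instrument cello.
With clues 1–6, Freya is impossible for the one with instrument cello.
That leaves Mina.

Mina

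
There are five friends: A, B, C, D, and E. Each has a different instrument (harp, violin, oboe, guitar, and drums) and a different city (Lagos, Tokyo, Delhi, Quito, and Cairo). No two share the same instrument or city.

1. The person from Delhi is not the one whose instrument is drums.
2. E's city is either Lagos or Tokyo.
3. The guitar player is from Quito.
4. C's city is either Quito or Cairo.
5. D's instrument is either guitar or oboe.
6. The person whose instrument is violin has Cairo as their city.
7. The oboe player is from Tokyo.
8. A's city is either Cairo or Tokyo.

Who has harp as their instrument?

With clues 1–5, D is impossible for the one with instrument harp.
With clues 1–6, C is impossible for the one with instrument harp.
With clues 1–7, E is impossible for the one with instrument harp.
With clues 1–8, A is impossible for the one with instrument harp.
That leaves B.

B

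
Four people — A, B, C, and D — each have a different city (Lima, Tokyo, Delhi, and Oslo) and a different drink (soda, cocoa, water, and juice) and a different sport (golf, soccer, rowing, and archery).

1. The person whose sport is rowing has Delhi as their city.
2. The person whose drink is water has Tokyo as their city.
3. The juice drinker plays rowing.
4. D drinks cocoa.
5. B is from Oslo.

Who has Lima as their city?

With clues 1–5, A, B, and C are impossible for the one with city Lima.
That leaves D.

D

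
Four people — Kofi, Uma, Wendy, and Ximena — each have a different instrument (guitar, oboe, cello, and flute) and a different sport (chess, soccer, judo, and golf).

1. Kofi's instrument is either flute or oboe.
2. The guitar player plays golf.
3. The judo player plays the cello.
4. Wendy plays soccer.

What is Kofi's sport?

With clues 1–2, golf is impossible for Kofi's sport.
With clues 1–3, judo is impossible for Kofi's sport.
With clues 1–4, soccer is impossible for Kofi's sport.
That leaves chess.

chess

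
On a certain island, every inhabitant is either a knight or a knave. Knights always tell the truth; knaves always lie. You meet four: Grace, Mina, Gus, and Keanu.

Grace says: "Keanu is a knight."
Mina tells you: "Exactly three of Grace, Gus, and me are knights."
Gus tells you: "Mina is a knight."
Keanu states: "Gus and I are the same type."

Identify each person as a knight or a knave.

Grace: knight, Mina: knight, Gus: knight, Keanu: knight

Consider Grace. Suppose Grace is a knave.
Then no assignment of the remaining roles makes every statement match its speaker's type — contradiction.
So Grace is a knight.
Consider Mina. Suppose Mina is a knave.
Then no assignment of the remaining roles makes every statement match its speaker's type — contradiction.
So Mina is a knight.
With that fixed, Gus's statement is true, so Gus is a knight.
Consider Keanu. Suppose Keanu is a knave.
Then Grace's statement comes out false, contradicting Grace being a knight.
So Keanu is a knight.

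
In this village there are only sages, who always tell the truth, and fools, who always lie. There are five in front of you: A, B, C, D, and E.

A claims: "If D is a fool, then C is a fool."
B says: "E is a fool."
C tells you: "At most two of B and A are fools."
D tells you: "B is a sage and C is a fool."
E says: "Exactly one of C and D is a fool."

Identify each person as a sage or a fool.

A: fool, B: fool, C: sage, D: fool, E: sage

Regardless of anyone's role, C's statement is true, so C is a sage.
With that fixed, D's statement is false, so D is a fool.
With that fixed, E's statement is true, so E is a sage.
With that fixed, A's statement is false, so A is a fool.
With that fixed, B's statement is false, so B is a fool.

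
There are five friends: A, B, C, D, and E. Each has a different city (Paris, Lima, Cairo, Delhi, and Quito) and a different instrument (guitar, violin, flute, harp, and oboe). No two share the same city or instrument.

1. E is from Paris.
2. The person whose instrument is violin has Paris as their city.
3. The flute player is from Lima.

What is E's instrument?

violin

With clues 1–2, flute, guitar, harp, and oboe are impossible for E's instrument.
That leaves violin.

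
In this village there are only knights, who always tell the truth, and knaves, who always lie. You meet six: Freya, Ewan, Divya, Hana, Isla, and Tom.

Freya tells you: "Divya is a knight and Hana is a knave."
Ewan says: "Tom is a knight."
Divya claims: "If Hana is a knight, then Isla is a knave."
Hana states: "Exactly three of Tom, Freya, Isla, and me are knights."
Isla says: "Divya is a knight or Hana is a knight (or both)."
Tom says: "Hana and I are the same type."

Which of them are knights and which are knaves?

Freya: knave, Ewan: knight, Divya: knave, Hana: knight, Isla: knight, Tom: knight

Consider Freya. Suppose Freya is a knight.
Then no assignment of the remaining roles makes every statement match its speaker's type — contradiction.
So Freya is a knave.
Consider Ewan. Suppose Ewan is a knave.
Then no assignment of the remaining roles makes every statement match its speaker's type — contradiction.
So Ewan is a knight.
Consider Divya. Suppose Divya is a knight.
Then no assignment of the remaining roles makes every statement match its speaker's type — contradiction.
So Divya is a knave.
Consider Hana. Suppose Hana is a knave.
Then Divya's statement comes out true, contradicting Divya being a knave.
So Hana is a knight.
With that fixed, Isla's statement is true, so Isla is a knight.
Consider Tom. Suppose Tom is a knave.
Then Ewan's statement comes out false, contradicting Ewan being a knight.
So Tom is a knight.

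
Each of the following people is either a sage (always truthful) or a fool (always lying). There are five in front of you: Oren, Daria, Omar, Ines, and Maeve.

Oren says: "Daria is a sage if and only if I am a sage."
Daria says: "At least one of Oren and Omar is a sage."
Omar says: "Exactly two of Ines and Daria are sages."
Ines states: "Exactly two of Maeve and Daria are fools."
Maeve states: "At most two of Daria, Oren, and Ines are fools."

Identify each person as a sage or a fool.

Oren: sage, Daria: sage, Omar: fool, Ines: fool, Maeve: sage

Consider Oren. Suppose Oren is a fool.
Then no assignment of the remaining roles makes every statement match its speaker's type — contradiction.
So Oren is a sage.
With that fixed, Daria's statement is true, so Daria is a sage.
With that fixed, Ines's statement is false, so Ines is a fool.
With that fixed, Maeve's statement is true, so Maeve is a sage.
With that fixed, Omar's statement is false, so Omar is a fool.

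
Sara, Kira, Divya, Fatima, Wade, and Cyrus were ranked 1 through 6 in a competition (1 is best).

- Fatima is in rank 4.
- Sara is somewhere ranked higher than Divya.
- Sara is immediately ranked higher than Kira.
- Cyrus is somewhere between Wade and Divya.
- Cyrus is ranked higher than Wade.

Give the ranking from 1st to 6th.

From clue 1: Fatima → rank 4.
From clues 1–2: Sara is in {1,2,3,5}.
From clues 1–3: Sara is in {1,2}.
From clues 1–4: Cyrus → rank 5.
From clues 1–5: Sara → rank 1, Kira → rank 2, Divya → rank 3, Wade → rank 6.

Sara, Kira, Divya, Fatima, Cyrus, Wade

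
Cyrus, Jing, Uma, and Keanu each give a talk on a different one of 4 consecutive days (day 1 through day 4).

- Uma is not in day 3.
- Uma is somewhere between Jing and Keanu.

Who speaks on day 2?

With clues 1–2, Cyrus, Jing, and Keanu are ruled out for day 2.
So day 2 is Uma.

Uma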